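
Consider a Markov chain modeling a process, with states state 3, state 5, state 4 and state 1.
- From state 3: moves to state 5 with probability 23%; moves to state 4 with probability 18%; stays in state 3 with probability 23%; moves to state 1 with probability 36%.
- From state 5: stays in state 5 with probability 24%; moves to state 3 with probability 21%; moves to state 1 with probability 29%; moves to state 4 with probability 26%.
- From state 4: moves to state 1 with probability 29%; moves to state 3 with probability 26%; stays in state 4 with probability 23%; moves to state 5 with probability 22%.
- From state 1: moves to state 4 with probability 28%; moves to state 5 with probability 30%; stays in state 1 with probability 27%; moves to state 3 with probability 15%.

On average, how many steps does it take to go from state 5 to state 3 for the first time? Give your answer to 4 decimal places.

4.8582

Let t(s) be the expected number of steps to first reach state 3 from state s, with t(state 3) = 0. Conditioning on the first step:
t(state 5) = 1 + 0.24·t(state 5) + 0.26·t(state 4) + 0.29·t(state 1)
t(state 4) = 1 + 0.22·t(state 5) + 0.23·t(state 4) + 0.29·t(state 1)
t(state 1) = 1 + 0.3·t(state 5) + 0.28·t(state 4) + 0.27·t(state 1)
Solving: t(state 5) = 4.8582, t(state 4) = 4.6223, t(state 1) = 5.1393.
Expected steps from state 5 to state 3: 4.8582.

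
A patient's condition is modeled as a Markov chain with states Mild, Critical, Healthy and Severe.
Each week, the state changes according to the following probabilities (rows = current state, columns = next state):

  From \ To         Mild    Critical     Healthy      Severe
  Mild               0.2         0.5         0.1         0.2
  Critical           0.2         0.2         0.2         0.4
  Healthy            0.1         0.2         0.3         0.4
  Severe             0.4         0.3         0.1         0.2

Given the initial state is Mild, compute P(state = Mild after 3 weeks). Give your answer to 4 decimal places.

Propagate the distribution vector 3 weeks from Mild.
After 0 weeks: (1.0000, 0.0000, 0.0000, 0.0000)
After 1 week: (0.2000, 0.5000, 0.1000, 0.2000)
After 2 weeks: (0.2300, 0.2800, 0.1700, 0.3200)
After 3 weeks: (0.2470, 0.3010, 0.1620, 0.2900)
P(in Mild after 3 weeks) = 0.2470

0.2470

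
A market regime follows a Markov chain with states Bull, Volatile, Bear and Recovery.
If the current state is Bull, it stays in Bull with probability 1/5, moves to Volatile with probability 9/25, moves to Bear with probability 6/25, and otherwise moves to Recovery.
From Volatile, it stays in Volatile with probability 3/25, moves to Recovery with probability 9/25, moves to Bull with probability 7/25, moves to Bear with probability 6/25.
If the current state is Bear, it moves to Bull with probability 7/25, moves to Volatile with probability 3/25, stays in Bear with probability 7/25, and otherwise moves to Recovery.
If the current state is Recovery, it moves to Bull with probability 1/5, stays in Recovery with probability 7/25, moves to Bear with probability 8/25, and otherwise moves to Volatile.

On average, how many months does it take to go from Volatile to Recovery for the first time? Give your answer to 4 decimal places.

Let t(s) be the expected number of months to first reach Recovery from state s, with t(Recovery) = 0. Conditioning on the first month:
t(Bull) = 1 + 0.2·t(Bull) + 0.36·t(Volatile) + 0.24·t(Bear)
t(Volatile) = 1 + 0.28·t(Bull) + 0.12·t(Volatile) + 0.24·t(Bear)
t(Bear) = 1 + 0.28·t(Bull) + 0.12·t(Volatile) + 0.28·t(Bear)
Solving: t(Bull) = 3.7215, t(Volatile) = 3.2413, t(Bear) = 3.3764.
Expected months from Volatile to Recovery: 3.2413.

3.2413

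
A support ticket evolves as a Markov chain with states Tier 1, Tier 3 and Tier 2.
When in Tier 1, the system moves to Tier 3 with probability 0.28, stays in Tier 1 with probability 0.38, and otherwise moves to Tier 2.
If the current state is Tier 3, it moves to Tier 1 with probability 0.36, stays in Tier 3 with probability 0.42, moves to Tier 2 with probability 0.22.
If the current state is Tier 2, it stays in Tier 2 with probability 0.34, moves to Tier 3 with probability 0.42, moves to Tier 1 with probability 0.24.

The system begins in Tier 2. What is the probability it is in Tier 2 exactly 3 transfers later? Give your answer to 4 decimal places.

0.2936

Propagate the distribution vector 3 transfers from Tier 2.
After 0 transfers: (0.0000, 0.0000, 1.0000)
After 1 transfer: (0.2400, 0.4200, 0.3400)
After 2 transfers: (0.3240, 0.3864, 0.2896)
After 3 transfers: (0.3317, 0.3746, 0.2936)
P(in Tier 2 after 3 transfers) = 0.2936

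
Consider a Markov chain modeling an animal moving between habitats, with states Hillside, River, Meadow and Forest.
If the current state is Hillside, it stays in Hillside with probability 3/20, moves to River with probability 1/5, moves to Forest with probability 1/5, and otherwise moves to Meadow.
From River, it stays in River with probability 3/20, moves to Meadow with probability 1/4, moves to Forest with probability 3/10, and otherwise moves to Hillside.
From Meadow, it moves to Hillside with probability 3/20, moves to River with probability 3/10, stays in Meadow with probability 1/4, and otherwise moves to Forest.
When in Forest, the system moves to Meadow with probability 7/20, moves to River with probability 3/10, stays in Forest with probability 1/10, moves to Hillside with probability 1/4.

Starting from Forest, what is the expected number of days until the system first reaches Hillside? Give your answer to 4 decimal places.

4.2809

Let t(s) be the expected number of days to first reach Hillside from state s, with t(Hillside) = 0. Conditioning on the first day:
t(River) = 1 + 0.15·t(River) + 0.25·t(Meadow) + 0.3·t(Forest)
t(Meadow) = 1 + 0.3·t(River) + 0.25·t(Meadow) + 0.3·t(Forest)
t(Forest) = 1 + 0.3·t(River) + 0.35·t(Meadow) + 0.1·t(Forest)
Solving: t(River) = 4.0609, t(Meadow) = 4.6701, t(Forest) = 4.2809.
Expected days from Forest to Hillside: 4.2809.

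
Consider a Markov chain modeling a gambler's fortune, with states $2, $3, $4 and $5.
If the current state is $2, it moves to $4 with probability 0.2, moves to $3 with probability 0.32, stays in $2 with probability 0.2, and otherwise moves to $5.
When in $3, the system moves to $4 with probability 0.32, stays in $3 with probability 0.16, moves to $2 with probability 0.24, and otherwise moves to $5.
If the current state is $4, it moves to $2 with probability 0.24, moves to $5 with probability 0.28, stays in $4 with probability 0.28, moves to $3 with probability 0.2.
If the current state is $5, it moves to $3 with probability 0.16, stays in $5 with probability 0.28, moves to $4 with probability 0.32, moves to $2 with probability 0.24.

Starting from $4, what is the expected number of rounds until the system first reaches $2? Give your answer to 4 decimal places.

Let t(s) be the expected number of rounds to first reach $2 from state s, with t($2) = 0. Conditioning on the first round:
t($3) = 1 + 0.16·t($3) + 0.32·t($4) + 0.28·t($5)
t($4) = 1 + 0.2·t($3) + 0.28·t($4) + 0.28·t($5)
t($5) = 1 + 0.16·t($3) + 0.32·t($4) + 0.28·t($5)
Solving: t($3) = 4.1667, t($4) = 4.1667, t($5) = 4.1667.
Expected rounds from $4 to $2: 4.1667.

4.1667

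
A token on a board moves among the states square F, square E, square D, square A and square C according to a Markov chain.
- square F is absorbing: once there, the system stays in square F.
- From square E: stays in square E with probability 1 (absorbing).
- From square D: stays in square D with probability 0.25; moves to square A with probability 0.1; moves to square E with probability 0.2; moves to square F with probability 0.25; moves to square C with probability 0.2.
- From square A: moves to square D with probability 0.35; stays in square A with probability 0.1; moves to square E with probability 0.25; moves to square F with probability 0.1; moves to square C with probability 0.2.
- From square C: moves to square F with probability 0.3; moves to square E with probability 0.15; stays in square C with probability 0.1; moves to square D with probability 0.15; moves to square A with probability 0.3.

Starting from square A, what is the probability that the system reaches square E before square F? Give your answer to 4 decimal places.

0.5484

Let h(s) be the probability of absorption at square E starting from transient state s. Then h(square E) = 1 and h(square F) = 0. By first-step analysis:
h(square D) = 0.25·0 + 0.2·1 + 0.25·h(square D) + 0.1·h(square A) + 0.2·h(square C)
h(square A) = 0.1·0 + 0.25·1 + 0.35·h(square D) + 0.1·h(square A) + 0.2·h(square C)
h(square C) = 0.3·0 + 0.15·1 + 0.15·h(square D) + 0.3·h(square A) + 0.1·h(square C)
Solving: h(square D) = 0.4531, h(square A) = 0.5484, h(square C) = 0.4250.
Starting from square A, the probability is 0.5484.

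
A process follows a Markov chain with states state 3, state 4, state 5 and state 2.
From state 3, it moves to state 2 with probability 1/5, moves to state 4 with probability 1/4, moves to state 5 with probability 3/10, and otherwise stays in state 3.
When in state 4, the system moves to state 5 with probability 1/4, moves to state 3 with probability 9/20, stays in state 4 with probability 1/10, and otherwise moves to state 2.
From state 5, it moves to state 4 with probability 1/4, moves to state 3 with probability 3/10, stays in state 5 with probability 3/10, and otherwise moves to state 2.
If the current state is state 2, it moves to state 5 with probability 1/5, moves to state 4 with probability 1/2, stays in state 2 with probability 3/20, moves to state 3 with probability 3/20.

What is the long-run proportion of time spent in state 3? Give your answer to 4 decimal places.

0.2969

Let the stationary distribution be π with π = πP and π_1 + π_2 + π_3 + π_4 = 1.
π_1 = 0.25·π_1 + 0.45·π_2 + 0.3·π_3 + 0.15·π_4
π_2 = 0.25·π_1 + 0.1·π_2 + 0.25·π_3 + 0.5·π_4
π_3 = 0.3·π_1 + 0.25·π_2 + 0.3·π_3 + 0.2·π_4
Solving with the normalization constraint gives π = (0.2969, 0.2560, 0.2694, 0.1776).
So the stationary probability of state 3 is 0.2969.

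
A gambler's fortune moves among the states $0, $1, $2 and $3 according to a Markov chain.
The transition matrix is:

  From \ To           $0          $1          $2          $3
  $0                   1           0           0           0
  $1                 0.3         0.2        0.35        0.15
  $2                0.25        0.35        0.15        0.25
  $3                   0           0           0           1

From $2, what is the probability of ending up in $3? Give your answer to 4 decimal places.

0.4529

Let h(s) be the probability of absorption at $3 starting from transient state s. Then h($3) = 1 and h($0) = 0. By first-step analysis:
h($1) = 0.3·0 + 0.2·h($1) + 0.35·h($2) + 0.15·1
h($2) = 0.25·0 + 0.35·h($1) + 0.15·h($2) + 0.25·1
Solving: h($1) = 0.3857, h($2) = 0.4529.
Starting from $2, the probability is 0.4529.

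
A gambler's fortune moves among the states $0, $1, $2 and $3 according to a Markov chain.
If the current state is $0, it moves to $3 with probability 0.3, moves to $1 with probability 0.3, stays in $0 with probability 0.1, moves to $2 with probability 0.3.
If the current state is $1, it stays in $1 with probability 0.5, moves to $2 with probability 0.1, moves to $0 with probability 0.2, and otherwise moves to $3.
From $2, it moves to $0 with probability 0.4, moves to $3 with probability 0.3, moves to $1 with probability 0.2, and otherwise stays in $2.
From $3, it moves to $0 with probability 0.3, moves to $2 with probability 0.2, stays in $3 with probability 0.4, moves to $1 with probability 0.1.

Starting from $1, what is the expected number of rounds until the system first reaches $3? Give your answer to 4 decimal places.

Let t(s) be the expected number of rounds to first reach $3 from state s, with t($3) = 0. Conditioning on the first round:
t($0) = 1 + 0.1·t($0) + 0.3·t($1) + 0.3·t($2)
t($1) = 1 + 0.2·t($0) + 0.5·t($1) + 0.1·t($2)
t($2) = 1 + 0.4·t($0) + 0.2·t($1) + 0.1·t($2)
Solving: t($0) = 3.7751, t($1) = 4.2570, t($2) = 3.7349.
Expected rounds from $1 to $3: 4.2570.

4.2570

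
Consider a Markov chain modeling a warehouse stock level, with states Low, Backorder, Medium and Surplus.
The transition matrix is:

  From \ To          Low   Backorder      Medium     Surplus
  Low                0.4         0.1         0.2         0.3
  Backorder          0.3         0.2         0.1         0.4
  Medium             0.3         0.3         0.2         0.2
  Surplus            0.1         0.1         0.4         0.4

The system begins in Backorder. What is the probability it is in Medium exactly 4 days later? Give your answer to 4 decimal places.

0.2480

Propagate the distribution vector 4 days from Backorder.
After 0 days: (0.0000, 1.0000, 0.0000, 0.0000)
After 1 day: (0.3000, 0.2000, 0.1000, 0.4000)
After 2 days: (0.2500, 0.1400, 0.2600, 0.3500)
After 3 days: (0.2550, 0.1660, 0.2560, 0.3230)
After 4 days: (0.2609, 0.1678, 0.2480, 0.3233)
P(in Medium after 4 days) = 0.2480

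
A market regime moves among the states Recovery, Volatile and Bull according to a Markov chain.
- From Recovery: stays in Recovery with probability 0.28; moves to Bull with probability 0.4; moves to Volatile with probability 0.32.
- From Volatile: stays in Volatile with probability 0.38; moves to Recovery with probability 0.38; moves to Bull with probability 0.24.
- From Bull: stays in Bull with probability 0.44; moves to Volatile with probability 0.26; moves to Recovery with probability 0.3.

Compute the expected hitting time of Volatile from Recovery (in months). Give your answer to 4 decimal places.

3.3898

Let t(s) be the expected number of months to first reach Volatile from state s, with t(Volatile) = 0. Conditioning on the first month:
t(Recovery) = 1 + 0.28·t(Recovery) + 0.4·t(Bull)
t(Bull) = 1 + 0.3·t(Recovery) + 0.44·t(Bull)
Solving: t(Recovery) = 3.3898, t(Bull) = 3.6017.
Expected months from Recovery to Volatile: 3.3898.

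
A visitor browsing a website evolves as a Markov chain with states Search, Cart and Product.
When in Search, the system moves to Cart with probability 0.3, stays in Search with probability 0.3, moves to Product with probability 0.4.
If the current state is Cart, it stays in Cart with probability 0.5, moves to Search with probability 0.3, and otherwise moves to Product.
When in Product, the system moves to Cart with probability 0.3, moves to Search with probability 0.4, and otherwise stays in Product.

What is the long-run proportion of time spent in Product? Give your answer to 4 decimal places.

Let the stationary distribution be π with π = πP and π_1 + π_2 + π_3 = 1.
π_1 = 0.3·π_1 + 0.3·π_2 + 0.4·π_3
π_2 = 0.3·π_1 + 0.5·π_2 + 0.3·π_3
Solving with the normalization constraint gives π = (0.3295, 0.3750, 0.2955).
So the stationary probability of Product is 0.2955.

0.2955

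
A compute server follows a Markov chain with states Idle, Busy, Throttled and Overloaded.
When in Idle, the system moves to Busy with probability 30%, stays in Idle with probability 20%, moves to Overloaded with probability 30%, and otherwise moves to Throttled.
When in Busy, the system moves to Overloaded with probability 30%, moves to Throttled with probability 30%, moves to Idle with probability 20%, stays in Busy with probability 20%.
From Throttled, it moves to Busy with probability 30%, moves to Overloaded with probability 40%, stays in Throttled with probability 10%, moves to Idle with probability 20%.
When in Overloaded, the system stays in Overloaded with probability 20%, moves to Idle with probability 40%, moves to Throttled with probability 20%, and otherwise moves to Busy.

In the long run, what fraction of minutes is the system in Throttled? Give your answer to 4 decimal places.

0.2042

Let the stationary distribution be π with π = πP and π_1 + π_2 + π_3 + π_4 = 1.
π_1 = 0.2·π_1 + 0.2·π_2 + 0.2·π_3 + 0.4·π_4
π_2 = 0.3·π_1 + 0.2·π_2 + 0.3·π_3 + 0.2·π_4
π_3 = 0.2·π_1 + 0.3·π_2 + 0.1·π_3 + 0.2·π_4
Solving with the normalization constraint gives π = (0.2583, 0.2462, 0.2042, 0.2913).
So the stationary probability of Throttled is 0.2042.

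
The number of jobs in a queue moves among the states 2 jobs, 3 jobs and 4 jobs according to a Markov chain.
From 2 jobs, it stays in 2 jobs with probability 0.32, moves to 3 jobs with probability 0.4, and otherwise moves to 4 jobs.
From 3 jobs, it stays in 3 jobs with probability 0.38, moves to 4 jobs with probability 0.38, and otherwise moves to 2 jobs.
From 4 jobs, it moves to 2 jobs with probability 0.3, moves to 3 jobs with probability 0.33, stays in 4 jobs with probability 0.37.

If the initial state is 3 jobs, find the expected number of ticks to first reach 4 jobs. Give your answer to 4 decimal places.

2.8256

Let t(s) be the expected number of ticks to first reach 4 jobs from state s, with t(4 jobs) = 0. Conditioning on the first tick:
t(2 jobs) = 1 + 0.32·t(2 jobs) + 0.4·t(3 jobs)
t(3 jobs) = 1 + 0.24·t(2 jobs) + 0.38·t(3 jobs)
Solving: t(2 jobs) = 3.1327, t(3 jobs) = 2.8256.
Expected ticks from 3 jobs to 4 jobs: 2.8256.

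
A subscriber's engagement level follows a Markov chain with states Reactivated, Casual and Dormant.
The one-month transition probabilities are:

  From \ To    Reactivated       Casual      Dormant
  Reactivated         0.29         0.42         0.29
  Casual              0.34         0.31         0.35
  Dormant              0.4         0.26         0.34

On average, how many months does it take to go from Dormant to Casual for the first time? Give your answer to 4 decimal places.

3.1480

Let t(s) be the expected number of months to first reach Casual from state s, with t(Casual) = 0. Conditioning on the first month:
t(Reactivated) = 1 + 0.29·t(Reactivated) + 0.29·t(Dormant)
t(Dormant) = 1 + 0.4·t(Reactivated) + 0.34·t(Dormant)
Solving: t(Reactivated) = 2.6943, t(Dormant) = 3.1480.
Expected months from Dormant to Casual: 3.1480.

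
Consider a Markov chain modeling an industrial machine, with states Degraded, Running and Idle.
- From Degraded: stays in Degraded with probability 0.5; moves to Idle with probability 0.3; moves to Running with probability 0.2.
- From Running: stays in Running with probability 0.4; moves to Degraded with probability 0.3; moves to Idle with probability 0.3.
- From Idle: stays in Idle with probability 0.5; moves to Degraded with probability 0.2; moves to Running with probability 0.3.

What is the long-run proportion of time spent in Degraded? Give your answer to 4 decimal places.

Let the stationary distribution be π with π = πP and π_1 + π_2 + π_3 = 1.
π_1 = 0.5·π_1 + 0.3·π_2 + 0.2·π_3
π_2 = 0.2·π_1 + 0.4·π_2 + 0.3·π_3
Solving with the normalization constraint gives π = (0.3281, 0.2969, 0.3750).
So the stationary probability of Degraded is 0.3281.

0.3281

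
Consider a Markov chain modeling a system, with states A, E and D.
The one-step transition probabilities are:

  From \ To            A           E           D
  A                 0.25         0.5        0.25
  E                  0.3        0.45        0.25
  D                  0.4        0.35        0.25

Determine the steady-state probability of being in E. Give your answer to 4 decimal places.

Let the stationary distribution be π with π = πP and π_1 + π_2 + π_3 = 1.
π_1 = 0.25·π_1 + 0.3·π_2 + 0.4·π_3
π_2 = 0.5·π_1 + 0.45·π_2 + 0.35·π_3
Solving with the normalization constraint gives π = (0.3095, 0.4405, 0.2500).
So the stationary probability of E is 0.4405.

0.4405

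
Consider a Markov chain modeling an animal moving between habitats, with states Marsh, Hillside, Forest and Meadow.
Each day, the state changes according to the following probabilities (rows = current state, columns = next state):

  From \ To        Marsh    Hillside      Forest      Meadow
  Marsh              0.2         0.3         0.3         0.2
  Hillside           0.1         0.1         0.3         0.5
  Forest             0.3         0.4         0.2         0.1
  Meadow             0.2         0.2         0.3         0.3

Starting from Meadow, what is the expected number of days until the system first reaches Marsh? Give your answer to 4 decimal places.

4.8988

Let t(s) be the expected number of days to first reach Marsh from state s, with t(Marsh) = 0. Conditioning on the first day:
t(Hillside) = 1 + 0.1·t(Hillside) + 0.3·t(Forest) + 0.5·t(Meadow)
t(Forest) = 1 + 0.4·t(Hillside) + 0.2·t(Forest) + 0.1·t(Meadow)
t(Meadow) = 1 + 0.2·t(Hillside) + 0.3·t(Forest) + 0.3·t(Meadow)
Solving: t(Hillside) = 5.3441, t(Forest) = 4.5344, t(Meadow) = 4.8988.
Expected days from Meadow to Marsh: 4.8988.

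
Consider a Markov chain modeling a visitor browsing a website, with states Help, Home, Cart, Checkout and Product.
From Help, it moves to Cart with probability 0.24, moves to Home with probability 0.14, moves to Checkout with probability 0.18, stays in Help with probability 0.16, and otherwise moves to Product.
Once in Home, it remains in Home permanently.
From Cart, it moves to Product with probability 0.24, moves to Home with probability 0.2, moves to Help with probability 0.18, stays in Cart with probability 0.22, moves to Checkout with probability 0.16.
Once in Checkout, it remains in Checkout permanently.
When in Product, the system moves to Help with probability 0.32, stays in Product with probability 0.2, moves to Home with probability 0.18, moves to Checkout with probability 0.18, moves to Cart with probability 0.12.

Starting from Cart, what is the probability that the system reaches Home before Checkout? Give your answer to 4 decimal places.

0.5195

Let h(s) be the probability of absorption at Home starting from transient state s. Then h(Home) = 1 and h(Checkout) = 0. By first-step analysis:
h(Help) = 0.16·h(Help) + 0.14·1 + 0.24·h(Cart) + 0.18·0 + 0.28·h(Product)
h(Cart) = 0.18·h(Help) + 0.2·1 + 0.22·h(Cart) + 0.16·0 + 0.24·h(Product)
h(Product) = 0.32·h(Help) + 0.18·1 + 0.12·h(Cart) + 0.18·0 + 0.2·h(Product)
Solving: h(Help) = 0.4801, h(Cart) = 0.5195, h(Product) = 0.4950.
Starting from Cart, the probability is 0.5195.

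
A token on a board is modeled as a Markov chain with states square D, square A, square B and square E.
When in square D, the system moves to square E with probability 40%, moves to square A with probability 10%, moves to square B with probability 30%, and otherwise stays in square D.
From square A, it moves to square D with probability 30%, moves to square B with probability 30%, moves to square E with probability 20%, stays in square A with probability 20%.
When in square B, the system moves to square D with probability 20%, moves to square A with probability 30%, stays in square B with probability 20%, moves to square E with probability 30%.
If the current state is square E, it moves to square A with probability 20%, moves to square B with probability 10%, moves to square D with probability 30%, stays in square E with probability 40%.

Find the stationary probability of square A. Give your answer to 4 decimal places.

0.1957

Let the stationary distribution be π with π = πP and π_1 + π_2 + π_3 + π_4 = 1.
π_1 = 0.2·π_1 + 0.3·π_2 + 0.2·π_3 + 0.3·π_4
π_2 = 0.1·π_1 + 0.2·π_2 + 0.3·π_3 + 0.2·π_4
π_3 = 0.3·π_1 + 0.3·π_2 + 0.2·π_3 + 0.1·π_4
Solving with the normalization constraint gives π = (0.2535, 0.1957, 0.2110, 0.3398).
So the stationary probability of square A is 0.1957.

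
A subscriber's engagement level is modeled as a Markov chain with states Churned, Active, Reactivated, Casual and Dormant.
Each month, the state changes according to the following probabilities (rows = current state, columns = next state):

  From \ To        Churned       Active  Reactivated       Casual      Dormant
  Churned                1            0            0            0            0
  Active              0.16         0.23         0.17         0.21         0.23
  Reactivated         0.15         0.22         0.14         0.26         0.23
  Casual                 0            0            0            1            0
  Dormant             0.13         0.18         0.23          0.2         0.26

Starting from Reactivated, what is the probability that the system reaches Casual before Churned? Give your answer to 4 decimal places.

Let h(s) be the probability of absorption at Casual starting from transient state s. Then h(Casual) = 1 and h(Churned) = 0. By first-step analysis:
h(Active) = 0.16·0 + 0.23·h(Active) + 0.17·h(Reactivated) + 0.21·1 + 0.23·h(Dormant)
h(Reactivated) = 0.15·0 + 0.22·h(Active) + 0.14·h(Reactivated) + 0.26·1 + 0.23·h(Dormant)
h(Dormant) = 0.13·0 + 0.18·h(Active) + 0.23·h(Reactivated) + 0.2·1 + 0.26·h(Dormant)
Solving: h(Active) = 0.5890, h(Reactivated) = 0.6147, h(Dormant) = 0.6046.
Starting from Reactivated, the probability is 0.6147.

0.6147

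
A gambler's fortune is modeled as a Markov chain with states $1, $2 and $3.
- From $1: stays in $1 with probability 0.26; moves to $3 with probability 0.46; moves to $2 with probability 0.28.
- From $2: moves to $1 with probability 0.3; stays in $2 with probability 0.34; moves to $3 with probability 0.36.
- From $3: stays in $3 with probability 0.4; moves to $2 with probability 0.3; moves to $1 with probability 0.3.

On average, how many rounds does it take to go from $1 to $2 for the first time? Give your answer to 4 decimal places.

Let t(s) be the expected number of rounds to first reach $2 from state s, with t($2) = 0. Conditioning on the first round:
t($1) = 1 + 0.26·t($1) + 0.46·t($3)
t($3) = 1 + 0.3·t($1) + 0.4·t($3)
Solving: t($1) = 3.4641, t($3) = 3.3987.
Expected rounds from $1 to $2: 3.4641.

3.4641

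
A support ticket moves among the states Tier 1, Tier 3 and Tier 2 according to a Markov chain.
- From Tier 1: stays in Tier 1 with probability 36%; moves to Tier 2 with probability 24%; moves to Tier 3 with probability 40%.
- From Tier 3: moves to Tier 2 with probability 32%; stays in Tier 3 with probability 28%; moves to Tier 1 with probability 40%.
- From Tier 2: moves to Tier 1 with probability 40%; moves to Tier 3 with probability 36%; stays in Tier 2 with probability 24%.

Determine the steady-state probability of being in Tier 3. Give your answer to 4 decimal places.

0.3476

Let the stationary distribution be π with π = πP and π_1 + π_2 + π_3 = 1.
π_1 = 0.36·π_1 + 0.4·π_2 + 0.4·π_3
π_2 = 0.4·π_1 + 0.28·π_2 + 0.36·π_3
Solving with the normalization constraint gives π = (0.3846, 0.3476, 0.2678).
So the stationary probability of Tier 3 is 0.3476.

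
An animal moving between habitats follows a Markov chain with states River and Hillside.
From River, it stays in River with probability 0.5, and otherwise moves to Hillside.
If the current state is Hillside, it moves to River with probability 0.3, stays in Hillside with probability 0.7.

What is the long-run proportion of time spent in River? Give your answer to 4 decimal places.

Let the stationary distribution be π with π = πP and π_1 + π_2 = 1.
π_1 = 0.5·π_1 + 0.3·π_2
Solving with the normalization constraint gives π = (0.3750, 0.6250).
So the stationary probability of River is 0.3750.

0.3750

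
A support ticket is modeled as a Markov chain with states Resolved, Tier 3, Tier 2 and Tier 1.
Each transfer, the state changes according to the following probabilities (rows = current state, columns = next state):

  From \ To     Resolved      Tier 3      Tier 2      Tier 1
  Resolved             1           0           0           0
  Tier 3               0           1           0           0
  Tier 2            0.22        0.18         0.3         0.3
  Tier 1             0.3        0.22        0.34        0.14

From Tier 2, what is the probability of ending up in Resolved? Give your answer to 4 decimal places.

0.5584

Let h(s) be the probability of absorption at Resolved starting from transient state s. Then h(Resolved) = 1 and h(Tier 3) = 0. By first-step analysis:
h(Tier 2) = 0.22·1 + 0.18·0 + 0.3·h(Tier 2) + 0.3·h(Tier 1)
h(Tier 1) = 0.3·1 + 0.22·0 + 0.34·h(Tier 2) + 0.14·h(Tier 1)
Solving: h(Tier 2) = 0.5584, h(Tier 1) = 0.5696.
Starting from Tier 2, the probability is 0.5584.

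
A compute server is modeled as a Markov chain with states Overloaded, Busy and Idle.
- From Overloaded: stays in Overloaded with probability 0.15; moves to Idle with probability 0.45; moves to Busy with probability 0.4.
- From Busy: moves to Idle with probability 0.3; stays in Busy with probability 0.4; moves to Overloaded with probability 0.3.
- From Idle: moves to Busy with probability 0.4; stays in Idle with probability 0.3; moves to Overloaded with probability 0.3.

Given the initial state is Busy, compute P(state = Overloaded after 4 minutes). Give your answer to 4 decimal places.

Propagate the distribution vector 4 minutes from Busy.
After 0 minutes: (0.0000, 1.0000, 0.0000)
After 1 minute: (0.3000, 0.4000, 0.3000)
After 2 minutes: (0.2550, 0.4000, 0.3450)
After 3 minutes: (0.2618, 0.4000, 0.3383)
After 4 minutes: (0.2607, 0.4000, 0.3393)
P(in Overloaded after 4 minutes) = 0.2607

0.2607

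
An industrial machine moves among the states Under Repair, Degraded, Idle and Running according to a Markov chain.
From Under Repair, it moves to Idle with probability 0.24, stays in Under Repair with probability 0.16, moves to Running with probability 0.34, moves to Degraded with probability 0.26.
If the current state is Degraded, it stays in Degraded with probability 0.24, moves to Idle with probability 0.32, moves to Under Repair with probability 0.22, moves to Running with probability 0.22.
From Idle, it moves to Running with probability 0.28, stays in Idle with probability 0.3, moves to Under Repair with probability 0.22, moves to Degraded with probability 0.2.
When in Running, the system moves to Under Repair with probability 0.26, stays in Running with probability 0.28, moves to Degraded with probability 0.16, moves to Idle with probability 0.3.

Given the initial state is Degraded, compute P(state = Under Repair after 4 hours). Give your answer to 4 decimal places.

0.2181

Propagate the distribution vector 4 hours from Degraded.
After 0 hours: (0.0000, 1.0000, 0.0000, 0.0000)
After 1 hour: (0.2200, 0.2400, 0.3200, 0.2200)
After 2 hours: (0.2156, 0.2140, 0.2916, 0.2788)
After 3 hours: (0.2182, 0.2103, 0.2913, 0.2801)
After 4 hours: (0.2181, 0.2103, 0.2911, 0.2805)
P(in Under Repair after 4 hours) = 0.2181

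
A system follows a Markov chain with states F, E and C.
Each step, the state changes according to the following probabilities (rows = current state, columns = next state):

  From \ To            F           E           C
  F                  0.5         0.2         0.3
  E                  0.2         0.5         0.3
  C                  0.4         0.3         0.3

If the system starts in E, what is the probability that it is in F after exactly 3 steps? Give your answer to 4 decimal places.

Propagate the distribution vector 3 steps from E.
After 0 steps: (0.0000, 1.0000, 0.0000)
After 1 step: (0.2000, 0.5000, 0.3000)
After 2 steps: (0.3200, 0.3800, 0.3000)
After 3 steps: (0.3560, 0.3440, 0.3000)
P(in F after 3 steps) = 0.3560

0.3560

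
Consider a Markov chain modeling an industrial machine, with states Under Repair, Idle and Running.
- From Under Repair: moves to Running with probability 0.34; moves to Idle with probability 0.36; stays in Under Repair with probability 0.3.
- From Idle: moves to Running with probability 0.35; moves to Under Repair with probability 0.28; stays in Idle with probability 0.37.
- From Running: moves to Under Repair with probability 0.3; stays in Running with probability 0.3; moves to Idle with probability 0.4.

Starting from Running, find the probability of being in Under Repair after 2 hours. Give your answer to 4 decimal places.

Sum over the intermediate state after 1 hour:
P = P(Running→Under Repair)·P(Under Repair→Under Repair) + P(Running→Idle)·P(Idle→Under Repair) + P(Running→Running)·P(Running→Under Repair)
  = 0.3×0.3 + 0.4×0.28 + 0.3×0.3
  = 0.0900 + 0.1120 + 0.0900 = 0.2920

0.2920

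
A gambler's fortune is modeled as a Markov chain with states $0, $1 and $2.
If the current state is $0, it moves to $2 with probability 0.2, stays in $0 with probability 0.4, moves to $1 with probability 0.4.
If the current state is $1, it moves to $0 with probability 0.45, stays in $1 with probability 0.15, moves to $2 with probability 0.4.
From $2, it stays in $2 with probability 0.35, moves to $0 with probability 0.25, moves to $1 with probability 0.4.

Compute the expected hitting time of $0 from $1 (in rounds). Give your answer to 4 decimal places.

Let t(s) be the expected number of rounds to first reach $0 from state s, with t($0) = 0. Conditioning on the first round:
t($1) = 1 + 0.15·t($1) + 0.4·t($2)
t($2) = 1 + 0.4·t($1) + 0.35·t($2)
Solving: t($1) = 2.6752, t($2) = 3.1847.
Expected rounds from $1 to $0: 2.6752.

2.6752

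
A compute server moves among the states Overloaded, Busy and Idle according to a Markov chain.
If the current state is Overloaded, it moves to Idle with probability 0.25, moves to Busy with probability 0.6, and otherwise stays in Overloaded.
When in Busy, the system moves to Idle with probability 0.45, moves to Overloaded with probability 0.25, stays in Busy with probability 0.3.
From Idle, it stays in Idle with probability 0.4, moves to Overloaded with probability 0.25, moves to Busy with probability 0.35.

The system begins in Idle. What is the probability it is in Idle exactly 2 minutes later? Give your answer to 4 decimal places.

Sum over the intermediate state after 1 minute:
P = P(Idle→Overloaded)·P(Overloaded→Idle) + P(Idle→Busy)·P(Busy→Idle) + P(Idle→Idle)·P(Idle→Idle)
  = 0.25×0.25 + 0.35×0.45 + 0.4×0.4
  = 0.0625 + 0.1575 + 0.1600 = 0.3800

0.3800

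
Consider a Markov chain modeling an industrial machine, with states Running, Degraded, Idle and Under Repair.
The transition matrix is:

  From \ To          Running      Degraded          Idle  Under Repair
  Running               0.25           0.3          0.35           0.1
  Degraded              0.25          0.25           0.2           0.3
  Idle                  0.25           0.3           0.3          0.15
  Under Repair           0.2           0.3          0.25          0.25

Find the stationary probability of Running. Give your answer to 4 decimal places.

Let the stationary distribution be π with π = πP and π_1 + π_2 + π_3 + π_4 = 1.
π_1 = 0.25·π_1 + 0.25·π_2 + 0.25·π_3 + 0.2·π_4
π_2 = 0.3·π_1 + 0.25·π_2 + 0.3·π_3 + 0.3·π_4
π_3 = 0.35·π_1 + 0.2·π_2 + 0.3·π_3 + 0.25·π_4
Solving with the normalization constraint gives π = (0.2400, 0.2857, 0.2734, 0.2010).
So the stationary probability of Running is 0.2400.

0.2400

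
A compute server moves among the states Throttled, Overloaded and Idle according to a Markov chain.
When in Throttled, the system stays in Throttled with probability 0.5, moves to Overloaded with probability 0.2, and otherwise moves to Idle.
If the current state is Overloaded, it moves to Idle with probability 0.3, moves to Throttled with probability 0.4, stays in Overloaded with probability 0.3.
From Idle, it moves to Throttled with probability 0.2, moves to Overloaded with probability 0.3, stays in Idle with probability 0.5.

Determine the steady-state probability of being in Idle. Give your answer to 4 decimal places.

Let the stationary distribution be π with π = πP and π_1 + π_2 + π_3 = 1.
π_1 = 0.5·π_1 + 0.4·π_2 + 0.2·π_3
π_2 = 0.2·π_1 + 0.3·π_2 + 0.3·π_3
Solving with the normalization constraint gives π = (0.3611, 0.2639, 0.3750).
So the stationary probability of Idle is 0.3750.

0.3750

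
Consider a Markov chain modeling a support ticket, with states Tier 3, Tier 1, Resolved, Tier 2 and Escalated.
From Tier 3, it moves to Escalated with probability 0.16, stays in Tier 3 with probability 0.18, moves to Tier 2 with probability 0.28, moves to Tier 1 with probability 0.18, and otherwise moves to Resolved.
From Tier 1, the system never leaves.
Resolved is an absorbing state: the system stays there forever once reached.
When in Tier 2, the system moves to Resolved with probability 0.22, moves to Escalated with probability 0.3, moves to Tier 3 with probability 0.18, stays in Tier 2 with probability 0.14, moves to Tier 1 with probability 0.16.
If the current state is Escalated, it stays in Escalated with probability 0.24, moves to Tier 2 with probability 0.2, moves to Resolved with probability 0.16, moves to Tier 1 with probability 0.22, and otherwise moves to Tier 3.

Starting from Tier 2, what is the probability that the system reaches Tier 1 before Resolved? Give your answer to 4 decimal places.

0.4715

Let h(s) be the probability of absorption at Tier 1 starting from transient state s. Then h(Tier 1) = 1 and h(Resolved) = 0. By first-step analysis:
h(Tier 3) = 0.18·h(Tier 3) + 0.18·1 + 0.2·0 + 0.28·h(Tier 2) + 0.16·h(Escalated)
h(Tier 2) = 0.18·h(Tier 3) + 0.16·1 + 0.22·0 + 0.14·h(Tier 2) + 0.3·h(Escalated)
h(Escalated) = 0.18·h(Tier 3) + 0.22·1 + 0.16·0 + 0.2·h(Tier 2) + 0.24·h(Escalated)
Solving: h(Tier 3) = 0.4835, h(Tier 2) = 0.4715, h(Escalated) = 0.5281.
Starting from Tier 2, the probability is 0.4715.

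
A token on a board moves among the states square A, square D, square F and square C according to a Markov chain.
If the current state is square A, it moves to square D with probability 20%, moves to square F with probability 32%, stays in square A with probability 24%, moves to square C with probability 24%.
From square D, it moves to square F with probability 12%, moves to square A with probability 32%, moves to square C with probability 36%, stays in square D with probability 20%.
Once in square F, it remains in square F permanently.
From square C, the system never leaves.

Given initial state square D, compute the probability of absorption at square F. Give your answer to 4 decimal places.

Let h(s) be the probability of absorption at square F starting from transient state s. Then h(square F) = 1 and h(square C) = 0. By first-step analysis:
h(square A) = 0.24·h(square A) + 0.2·h(square D) + 0.32·1 + 0.24·0
h(square D) = 0.32·h(square A) + 0.2·h(square D) + 0.12·1 + 0.36·0
Solving: h(square A) = 0.5147, h(square D) = 0.3559.
Starting from square D, the probability is 0.3559.

0.3559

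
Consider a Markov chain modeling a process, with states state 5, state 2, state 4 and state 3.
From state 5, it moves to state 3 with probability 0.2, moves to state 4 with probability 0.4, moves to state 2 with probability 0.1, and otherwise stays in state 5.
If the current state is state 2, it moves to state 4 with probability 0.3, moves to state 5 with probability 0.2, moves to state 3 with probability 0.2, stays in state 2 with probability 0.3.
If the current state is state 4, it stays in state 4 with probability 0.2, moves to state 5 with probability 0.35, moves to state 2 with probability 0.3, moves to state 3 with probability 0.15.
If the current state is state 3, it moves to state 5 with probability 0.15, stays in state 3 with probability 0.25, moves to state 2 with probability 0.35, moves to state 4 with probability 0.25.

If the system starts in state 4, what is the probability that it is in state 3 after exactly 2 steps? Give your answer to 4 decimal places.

0.1975

Propagate the distribution vector 2 steps from state 4.
After 0 steps: (0.0000, 0.0000, 1.0000, 0.0000)
After 1 step: (0.3500, 0.3000, 0.2000, 0.1500)
After 2 steps: (0.2575, 0.2375, 0.3075, 0.1975)
P(in state 3 after 2 steps) = 0.1975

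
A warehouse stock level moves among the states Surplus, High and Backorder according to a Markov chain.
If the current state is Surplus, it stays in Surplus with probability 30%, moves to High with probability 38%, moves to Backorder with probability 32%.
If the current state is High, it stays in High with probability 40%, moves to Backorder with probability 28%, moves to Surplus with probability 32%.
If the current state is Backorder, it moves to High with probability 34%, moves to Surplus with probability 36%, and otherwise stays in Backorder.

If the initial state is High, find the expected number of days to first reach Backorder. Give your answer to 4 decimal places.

Let t(s) be the expected number of days to first reach Backorder from state s, with t(Backorder) = 0. Conditioning on the first day:
t(Surplus) = 1 + 0.3·t(Surplus) + 0.38·t(High)
t(High) = 1 + 0.32·t(Surplus) + 0.4·t(High)
Solving: t(Surplus) = 3.2842, t(High) = 3.4182.
Expected days from High to Backorder: 3.4182.

3.4182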